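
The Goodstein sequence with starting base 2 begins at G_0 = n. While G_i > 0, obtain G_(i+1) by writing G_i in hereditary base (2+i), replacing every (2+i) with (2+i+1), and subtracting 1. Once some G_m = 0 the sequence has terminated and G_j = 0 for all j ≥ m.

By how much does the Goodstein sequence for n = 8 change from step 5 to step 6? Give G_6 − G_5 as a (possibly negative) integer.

31907376

i=0: 8 = 2^(2 + 1) (b=2); 2→3: 3^(3 + 1) = 81; 81−1 = 80
i=1: 80 = 2·3^3 + 2·3^2 + 2·3 + 2 (b=3); 3→4: 2·4^4 + 2·4^2 + 2·4 + 2 = 554; 554−1 = 553
i=2: 553 = 2·4^4 + 2·4^2 + 2·4 + 1 (b=4); 4→5: 2·5^5 + 2·5^2 + 2·5 + 1 = 6311; 6311−1 = 6310
i=3: 6310 = 2·5^5 + 2·5^2 + 2·5 (b=5); 5→6: 2·6^6 + 2·6^2 + 2·6 = 93396; 93396−1 = 93395
i=4: 93395 = 2·6^6 + 2·6^2 + 6 + 5 (b=6); 6→7: 2·7^7 + 2·7^2 + 7 + 5 = 1647196; 1647196−1 = 1647195
i=5: 1647195 = 2·7^7 + 2·7^2 + 7 + 4 (b=7); 7→8: 2·8^8 + 2·8^2 + 8 + 4 = 33554572; 33554572−1 = 33554571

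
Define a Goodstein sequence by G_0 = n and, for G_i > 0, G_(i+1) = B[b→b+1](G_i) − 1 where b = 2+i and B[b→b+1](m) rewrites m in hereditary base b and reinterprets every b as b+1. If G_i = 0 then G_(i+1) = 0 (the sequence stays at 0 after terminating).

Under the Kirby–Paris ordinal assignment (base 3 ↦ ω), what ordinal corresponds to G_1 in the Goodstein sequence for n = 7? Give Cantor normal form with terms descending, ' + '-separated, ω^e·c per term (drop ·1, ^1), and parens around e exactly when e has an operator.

ω^ω + ω

G_0 = 7. HB_2(7) = 2^2 + 2 + 1. Bump = 31. G_1 = 30.
G_1 = 30. HB_3(30) = 3^3 + 3. Bump = 260. G_2 = 259.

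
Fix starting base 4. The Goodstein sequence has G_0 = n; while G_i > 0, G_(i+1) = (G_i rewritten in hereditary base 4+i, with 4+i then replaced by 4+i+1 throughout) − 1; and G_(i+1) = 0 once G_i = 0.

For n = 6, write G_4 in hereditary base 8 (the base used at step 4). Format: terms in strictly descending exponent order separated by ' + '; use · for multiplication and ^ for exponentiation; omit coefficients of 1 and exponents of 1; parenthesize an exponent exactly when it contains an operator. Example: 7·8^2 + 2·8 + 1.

i=0: 6 = 4 + 2 (b=4); 4→5: 5 + 2 = 7; 7−1 = 6
i=1: 6 = 5 + 1 (b=5); 5→6: 6 + 1 = 7; 7−1 = 6
i=2: 6 = 6 (b=6); 6→7: 7 = 7; 7−1 = 6
i=3: 6 = 6 (b=7); 7→8: 6 = 6; 6−1 = 5
i=4: 5 = 5 (b=8); 8→9: 5 = 5; 5−1 = 4

5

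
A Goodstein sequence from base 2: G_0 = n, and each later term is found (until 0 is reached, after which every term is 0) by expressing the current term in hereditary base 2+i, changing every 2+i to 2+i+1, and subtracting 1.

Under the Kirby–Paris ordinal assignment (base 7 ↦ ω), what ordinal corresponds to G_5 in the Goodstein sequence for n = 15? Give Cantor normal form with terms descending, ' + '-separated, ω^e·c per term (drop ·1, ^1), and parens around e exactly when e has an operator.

step 0: 15 = 2^(2 + 1) + 2^2 + 2 + 1; sub 3 for 2: 3^(3 + 1) + 3^3 + 3 + 1; = 112; G_1 = 112−1 = 111
step 1: 111 = 3^(3 + 1) + 3^3 + 3; sub 4 for 3: 4^(4 + 1) + 4^4 + 4; = 1284; G_2 = 1284−1 = 1283
step 2: 1283 = 4^(4 + 1) + 4^4 + 3; sub 5 for 4: 5^(5 + 1) + 5^5 + 3; = 18753; G_3 = 18753−1 = 18752
step 3: 18752 = 5^(5 + 1) + 5^5 + 2; sub 6 for 5: 6^(6 + 1) + 6^6 + 2; = 326594; G_4 = 326594−1 = 326593
step 4: 326593 = 6^(6 + 1) + 6^6 + 1; sub 7 for 6: 7^(7 + 1) + 7^7 + 1; = 6588345; G_5 = 6588345−1 = 6588344
step 5: 6588344 = 7^(7 + 1) + 7^7; sub 8 for 7: 8^(8 + 1) + 8^8; = 150994944; G_6 = 150994944−1 = 150994943

ω^(ω + 1) + ω^ω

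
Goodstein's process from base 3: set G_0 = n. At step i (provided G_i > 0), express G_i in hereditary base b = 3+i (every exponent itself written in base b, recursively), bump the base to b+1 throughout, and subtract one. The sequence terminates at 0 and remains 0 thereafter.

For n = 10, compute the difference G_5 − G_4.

3

G_0=10  [base 3] 3^2 + 1  →[3↦4]→  4^2 + 1 = 17  −1 ⇒ G_1=16
G_1=16  [base 4] 4^2  →[4↦5]→  5^2 = 25  −1 ⇒ G_2=24
G_2=24  [base 5] 4·5 + 4  →[5↦6]→  4·6 + 4 = 28  −1 ⇒ G_3=27
G_3=27  [base 6] 4·6 + 3  →[6↦7]→  4·7 + 3 = 31  −1 ⇒ G_4=30
G_4=30  [base 7] 4·7 + 2  →[7↦8]→  4·8 + 2 = 34  −1 ⇒ G_5=33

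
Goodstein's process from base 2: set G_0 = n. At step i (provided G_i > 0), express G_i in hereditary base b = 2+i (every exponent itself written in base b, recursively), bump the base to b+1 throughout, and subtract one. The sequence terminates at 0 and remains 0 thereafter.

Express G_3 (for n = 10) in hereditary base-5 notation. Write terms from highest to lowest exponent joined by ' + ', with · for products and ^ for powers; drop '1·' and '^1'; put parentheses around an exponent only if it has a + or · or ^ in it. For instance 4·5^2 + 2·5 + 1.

5^(5 + 1)

step 0: 10 = 2^(2 + 1) + 2; sub 3 for 2: 3^(3 + 1) + 3; = 84; G_1 = 84−1 = 83
step 1: 83 = 3^(3 + 1) + 2; sub 4 for 3: 4^(4 + 1) + 2; = 1026; G_2 = 1026−1 = 1025
step 2: 1025 = 4^(4 + 1) + 1; sub 5 for 4: 5^(5 + 1) + 1; = 15626; G_3 = 15626−1 = 15625
step 3: 15625 = 5^(5 + 1); sub 6 for 5: 6^(6 + 1); = 279936; G_4 = 279936−1 = 279935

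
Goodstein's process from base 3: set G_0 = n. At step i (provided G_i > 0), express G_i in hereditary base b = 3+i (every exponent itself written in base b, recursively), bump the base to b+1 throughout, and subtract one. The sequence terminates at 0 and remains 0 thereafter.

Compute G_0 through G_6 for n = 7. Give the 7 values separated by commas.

7, 8, 9, 9, 9, 9, 9

G_0 = 7. HB_3(7) = 2·3 + 1. Bump = 9. G_1 = 8.
G_1 = 8. HB_4(8) = 2·4. Bump = 10. G_2 = 9.
G_2 = 9. HB_5(9) = 5 + 4. Bump = 10. G_3 = 9.
G_3 = 9. HB_6(9) = 6 + 3. Bump = 10. G_4 = 9.
G_4 = 9. HB_7(9) = 7 + 2. Bump = 10. G_5 = 9.
G_5 = 9. HB_8(9) = 8 + 1. Bump = 10. G_6 = 9.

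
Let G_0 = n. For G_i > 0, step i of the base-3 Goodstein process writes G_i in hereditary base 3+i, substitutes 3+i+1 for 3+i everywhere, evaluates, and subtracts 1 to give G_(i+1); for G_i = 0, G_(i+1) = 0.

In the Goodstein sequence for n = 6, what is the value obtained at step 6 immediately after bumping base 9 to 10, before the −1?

6 —HB3→ 2·3 —bump→ 2·4 = 8 —(−1)→ 7
7 —HB4→ 4 + 3 —bump→ 5 + 3 = 8 —(−1)→ 7
7 —HB5→ 5 + 2 —bump→ 6 + 2 = 8 —(−1)→ 7
7 —HB6→ 6 + 1 —bump→ 7 + 1 = 8 —(−1)→ 7
7 —HB7→ 7 —bump→ 8 = 8 —(−1)→ 7
7 —HB8→ 7 —bump→ 7 = 7 —(−1)→ 6
6 —HB9→ 6 —bump→ 6 = 6 —(−1)→ 5

6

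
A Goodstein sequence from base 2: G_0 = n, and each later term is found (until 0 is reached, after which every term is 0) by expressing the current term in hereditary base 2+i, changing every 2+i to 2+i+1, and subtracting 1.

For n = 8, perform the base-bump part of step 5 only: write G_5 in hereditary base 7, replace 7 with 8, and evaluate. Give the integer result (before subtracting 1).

33554572

step 0: 8 = 2^(2 + 1); sub 3 for 2: 3^(3 + 1); = 81; G_1 = 81−1 = 80
step 1: 80 = 2·3^3 + 2·3^2 + 2·3 + 2; sub 4 for 3: 2·4^4 + 2·4^2 + 2·4 + 2; = 554; G_2 = 554−1 = 553
step 2: 553 = 2·4^4 + 2·4^2 + 2·4 + 1; sub 5 for 4: 2·5^5 + 2·5^2 + 2·5 + 1; = 6311; G_3 = 6311−1 = 6310
step 3: 6310 = 2·5^5 + 2·5^2 + 2·5; sub 6 for 5: 2·6^6 + 2·6^2 + 2·6; = 93396; G_4 = 93396−1 = 93395
step 4: 93395 = 2·6^6 + 2·6^2 + 6 + 5; sub 7 for 6: 2·7^7 + 2·7^2 + 7 + 5; = 1647196; G_5 = 1647196−1 = 1647195
step 5: 1647195 = 2·7^7 + 2·7^2 + 7 + 4; sub 8 for 7: 2·8^8 + 2·8^2 + 8 + 4; = 33554572; G_6 = 33554572−1 = 33554571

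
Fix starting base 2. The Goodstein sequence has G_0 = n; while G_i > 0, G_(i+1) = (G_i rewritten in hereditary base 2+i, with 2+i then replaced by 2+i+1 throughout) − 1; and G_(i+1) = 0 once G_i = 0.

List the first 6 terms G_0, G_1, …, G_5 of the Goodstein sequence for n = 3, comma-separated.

3, 3, 3, 2, 1, 0

3 —HB2→ 2 + 1 —bump→ 3 + 1 = 4 —(−1)→ 3
3 —HB3→ 3 —bump→ 4 = 4 —(−1)→ 3
3 —HB4→ 3 —bump→ 3 = 3 —(−1)→ 2
2 —HB5→ 2 —bump→ 2 = 2 —(−1)→ 1
1 —HB6→ 1 —bump→ 1 = 1 —(−1)→ 0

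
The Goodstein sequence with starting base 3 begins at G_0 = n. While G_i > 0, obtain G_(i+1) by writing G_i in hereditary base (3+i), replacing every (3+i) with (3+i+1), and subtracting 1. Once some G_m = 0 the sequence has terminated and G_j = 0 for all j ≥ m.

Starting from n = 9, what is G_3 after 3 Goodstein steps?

19

9 —HB3→ 3^2 —bump→ 4^2 = 16 —(−1)→ 15
15 —HB4→ 3·4 + 3 —bump→ 3·5 + 3 = 18 —(−1)→ 17
17 —HB5→ 3·5 + 2 —bump→ 3·6 + 2 = 20 —(−1)→ 19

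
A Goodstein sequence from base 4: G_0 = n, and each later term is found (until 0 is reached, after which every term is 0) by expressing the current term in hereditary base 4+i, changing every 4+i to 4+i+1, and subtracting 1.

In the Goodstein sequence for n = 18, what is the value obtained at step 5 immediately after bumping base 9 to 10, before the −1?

64

18 —HB4→ 4^2 + 2 —bump→ 5^2 + 2 = 27 —(−1)→ 26
26 —HB5→ 5^2 + 1 —bump→ 6^2 + 1 = 37 —(−1)→ 36
36 —HB6→ 6^2 —bump→ 7^2 = 49 —(−1)→ 48
48 —HB7→ 6·7 + 6 —bump→ 6·8 + 6 = 54 —(−1)→ 53
53 —HB8→ 6·8 + 5 —bump→ 6·9 + 5 = 59 —(−1)→ 58
58 —HB9→ 6·9 + 4 —bump→ 6·10 + 4 = 64 —(−1)→ 63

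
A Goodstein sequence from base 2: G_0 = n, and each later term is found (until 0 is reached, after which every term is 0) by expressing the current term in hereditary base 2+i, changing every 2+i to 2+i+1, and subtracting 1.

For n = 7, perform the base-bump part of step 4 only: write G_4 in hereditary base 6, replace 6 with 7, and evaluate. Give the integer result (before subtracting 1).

823544

G_0=7  [base 2] 2^2 + 2 + 1  →[2↦3]→  3^3 + 3 + 1 = 31  −1 ⇒ G_1=30
G_1=30  [base 3] 3^3 + 3  →[3↦4]→  4^4 + 4 = 260  −1 ⇒ G_2=259
G_2=259  [base 4] 4^4 + 3  →[4↦5]→  5^5 + 3 = 3128  −1 ⇒ G_3=3127
G_3=3127  [base 5] 5^5 + 2  →[5↦6]→  6^6 + 2 = 46658  −1 ⇒ G_4=46657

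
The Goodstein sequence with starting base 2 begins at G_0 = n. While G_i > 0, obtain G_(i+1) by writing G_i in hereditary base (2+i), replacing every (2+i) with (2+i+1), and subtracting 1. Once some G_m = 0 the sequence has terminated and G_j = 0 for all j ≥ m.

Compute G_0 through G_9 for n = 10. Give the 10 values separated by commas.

10, 83, 1025, 15625, 279935, 4215754, 84073323, 1937434592, 50000555551, 1426559238830

[0] 10 ≡ 2^(2 + 1) + 2 (base 2). Lift 3: 84. −1: 83.
[1] 83 ≡ 3^(3 + 1) + 2 (base 3). Lift 4: 1026. −1: 1025.
[2] 1025 ≡ 4^(4 + 1) + 1 (base 4). Lift 5: 15626. −1: 15625.
[3] 15625 ≡ 5^(5 + 1) (base 5). Lift 6: 279936. −1: 279935.
[4] 279935 ≡ 5·6^6 + 5·6^5 + 5·6^4 + 5·6^3 + 5·6^2 + 5·6 + 5 (base 6). Lift 7: 4215755. −1: 4215754.
[5] 4215754 ≡ 5·7^7 + 5·7^5 + 5·7^4 + 5·7^3 + 5·7^2 + 5·7 + 4 (base 7). Lift 8: 84073324. −1: 84073323.
[6] 84073323 ≡ 5·8^8 + 5·8^5 + 5·8^4 + 5·8^3 + 5·8^2 + 5·8 + 3 (base 8). Lift 9: 1937434593. −1: 1937434592.
[7] 1937434592 ≡ 5·9^9 + 5·9^5 + 5·9^4 + 5·9^3 + 5·9^2 + 5·9 + 2 (base 9). Lift 10: 50000555552. −1: 50000555551.
[8] 50000555551 ≡ 5·10^10 + 5·10^5 + 5·10^4 + 5·10^3 + 5·10^2 + 5·10 + 1 (base 10). Lift 11: 1426559238831. −1: 1426559238830.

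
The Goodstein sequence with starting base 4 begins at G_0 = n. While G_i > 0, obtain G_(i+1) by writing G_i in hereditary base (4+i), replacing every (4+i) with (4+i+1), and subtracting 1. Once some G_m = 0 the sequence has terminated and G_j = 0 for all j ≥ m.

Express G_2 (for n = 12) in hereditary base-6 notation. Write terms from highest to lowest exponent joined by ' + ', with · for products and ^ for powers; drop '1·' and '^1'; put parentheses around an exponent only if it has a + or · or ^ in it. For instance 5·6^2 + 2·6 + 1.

(0) 12|_4 = 3·4 ↦ 3·5|_5 = 15 ⇒ 14
(1) 14|_5 = 2·5 + 4 ↦ 2·6 + 4|_6 = 16 ⇒ 15
(2) 15|_6 = 2·6 + 3 ↦ 2·7 + 3|_7 = 17 ⇒ 16

2·6 + 3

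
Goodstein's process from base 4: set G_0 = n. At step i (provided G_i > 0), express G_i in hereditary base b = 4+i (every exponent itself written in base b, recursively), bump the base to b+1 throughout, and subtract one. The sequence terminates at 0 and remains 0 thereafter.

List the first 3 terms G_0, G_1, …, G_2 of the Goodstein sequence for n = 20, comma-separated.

20, 29, 39

20 —HB4→ 4^2 + 4 —bump→ 5^2 + 5 = 30 —(−1)→ 29
29 —HB5→ 5^2 + 4 —bump→ 6^2 + 4 = 40 —(−1)→ 39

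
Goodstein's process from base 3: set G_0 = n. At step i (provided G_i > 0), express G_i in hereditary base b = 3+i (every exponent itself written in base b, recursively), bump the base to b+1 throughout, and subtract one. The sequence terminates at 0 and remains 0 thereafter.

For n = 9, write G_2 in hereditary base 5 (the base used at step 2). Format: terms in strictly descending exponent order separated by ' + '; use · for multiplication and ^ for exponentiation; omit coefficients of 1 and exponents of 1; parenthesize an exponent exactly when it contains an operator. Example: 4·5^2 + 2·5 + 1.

base 3: 9 = 3^2; at 4: 4^2 = 16; next = 15
base 4: 15 = 3·4 + 3; at 5: 3·5 + 3 = 18; next = 17
base 5: 17 = 3·5 + 2; at 6: 3·6 + 2 = 20; next = 19

3·5 + 2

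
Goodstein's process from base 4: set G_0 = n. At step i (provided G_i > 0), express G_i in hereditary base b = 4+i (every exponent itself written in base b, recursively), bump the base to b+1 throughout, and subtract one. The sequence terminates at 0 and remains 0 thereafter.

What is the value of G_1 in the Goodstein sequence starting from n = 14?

16

14 —HB4→ 3·4 + 2 —bump→ 3·5 + 2 = 17 —(−1)→ 16
16 —HB5→ 3·5 + 1 —bump→ 3·6 + 1 = 19 —(−1)→ 18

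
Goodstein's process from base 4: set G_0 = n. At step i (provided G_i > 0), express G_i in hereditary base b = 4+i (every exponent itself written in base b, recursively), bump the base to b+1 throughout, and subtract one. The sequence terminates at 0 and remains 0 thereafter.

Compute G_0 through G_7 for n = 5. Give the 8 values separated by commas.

5, 5, 5, 4, 3, 2, 1, 0

(0) 5|_4 = 4 + 1 ↦ 5 + 1|_5 = 6 ⇒ 5
(1) 5|_5 = 5 ↦ 6|_6 = 6 ⇒ 5
(2) 5|_6 = 5 ↦ 5|_7 = 5 ⇒ 4
(3) 4|_7 = 4 ↦ 4|_8 = 4 ⇒ 3
(4) 3|_8 = 3 ↦ 3|_9 = 3 ⇒ 2
(5) 2|_9 = 2 ↦ 2|_10 = 2 ⇒ 1
(6) 1|_10 = 1 ↦ 1|_11 = 1 ⇒ 0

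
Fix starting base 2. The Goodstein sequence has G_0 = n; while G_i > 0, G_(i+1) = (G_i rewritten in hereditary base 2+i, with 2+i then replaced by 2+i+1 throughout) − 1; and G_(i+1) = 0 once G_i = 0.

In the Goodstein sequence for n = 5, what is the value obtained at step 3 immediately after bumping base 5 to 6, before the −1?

base 2: 5 = 2^2 + 1; at 3: 3^3 + 1 = 28; next = 27
base 3: 27 = 3^3; at 4: 4^4 = 256; next = 255
base 4: 255 = 3·4^3 + 3·4^2 + 3·4 + 3; at 5: 3·5^3 + 3·5^2 + 3·5 + 3 = 468; next = 467
base 5: 467 = 3·5^3 + 3·5^2 + 3·5 + 2; at 6: 3·6^3 + 3·6^2 + 3·6 + 2 = 776; next = 775

776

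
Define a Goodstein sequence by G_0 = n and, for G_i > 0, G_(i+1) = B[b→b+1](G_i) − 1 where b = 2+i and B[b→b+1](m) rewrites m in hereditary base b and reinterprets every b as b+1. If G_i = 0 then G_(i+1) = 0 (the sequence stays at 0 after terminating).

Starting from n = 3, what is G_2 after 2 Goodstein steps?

3

[0] 3 ≡ 2 + 1 (base 2). Lift 3: 4. −1: 3.
[1] 3 ≡ 3 (base 3). Lift 4: 4. −1: 3.
[2] 3 ≡ 3 (base 4). Lift 5: 3. −1: 2.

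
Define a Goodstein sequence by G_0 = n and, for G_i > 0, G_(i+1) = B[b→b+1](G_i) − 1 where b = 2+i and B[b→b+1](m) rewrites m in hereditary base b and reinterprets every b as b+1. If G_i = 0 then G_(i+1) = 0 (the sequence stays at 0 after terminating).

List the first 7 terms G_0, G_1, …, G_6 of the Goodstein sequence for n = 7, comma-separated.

base 2: 7 = 2^2 + 2 + 1; at 3: 3^3 + 3 + 1 = 31; next = 30
base 3: 30 = 3^3 + 3; at 4: 4^4 + 4 = 260; next = 259
base 4: 259 = 4^4 + 3; at 5: 5^5 + 3 = 3128; next = 3127
base 5: 3127 = 5^5 + 2; at 6: 6^6 + 2 = 46658; next = 46657
base 6: 46657 = 6^6 + 1; at 7: 7^7 + 1 = 823544; next = 823543
base 7: 823543 = 7^7; at 8: 8^8 = 16777216; next = 16777215

7, 30, 259, 3127, 46657, 823543, 16777215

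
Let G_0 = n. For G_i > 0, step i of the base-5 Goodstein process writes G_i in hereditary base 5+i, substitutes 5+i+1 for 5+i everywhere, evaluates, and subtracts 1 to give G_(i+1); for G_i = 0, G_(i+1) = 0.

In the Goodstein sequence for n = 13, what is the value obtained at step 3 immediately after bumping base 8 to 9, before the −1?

i=0: 13 = 2·5 + 3 (b=5); 5→6: 2·6 + 3 = 15; 15−1 = 14
i=1: 14 = 2·6 + 2 (b=6); 6→7: 2·7 + 2 = 16; 16−1 = 15
i=2: 15 = 2·7 + 1 (b=7); 7→8: 2·8 + 1 = 17; 17−1 = 16
i=3: 16 = 2·8 (b=8); 8→9: 2·9 = 18; 18−1 = 17

18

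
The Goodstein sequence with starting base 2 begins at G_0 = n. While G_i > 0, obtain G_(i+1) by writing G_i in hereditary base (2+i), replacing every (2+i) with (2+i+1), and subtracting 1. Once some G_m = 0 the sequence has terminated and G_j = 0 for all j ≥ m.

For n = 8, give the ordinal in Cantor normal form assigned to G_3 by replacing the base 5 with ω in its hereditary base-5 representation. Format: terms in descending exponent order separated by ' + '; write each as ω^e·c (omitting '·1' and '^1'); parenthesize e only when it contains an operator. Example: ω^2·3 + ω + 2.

(0) 8|_2 = 2^(2 + 1) ↦ 3^(3 + 1)|_3 = 81 ⇒ 80
(1) 80|_3 = 2·3^3 + 2·3^2 + 2·3 + 2 ↦ 2·4^4 + 2·4^2 + 2·4 + 2|_4 = 554 ⇒ 553
(2) 553|_4 = 2·4^4 + 2·4^2 + 2·4 + 1 ↦ 2·5^5 + 2·5^2 + 2·5 + 1|_5 = 6311 ⇒ 6310
(3) 6310|_5 = 2·5^5 + 2·5^2 + 2·5 ↦ 2·6^6 + 2·6^2 + 2·6|_6 = 93396 ⇒ 93395

ω^ω·2 + ω^2·2 + ω·2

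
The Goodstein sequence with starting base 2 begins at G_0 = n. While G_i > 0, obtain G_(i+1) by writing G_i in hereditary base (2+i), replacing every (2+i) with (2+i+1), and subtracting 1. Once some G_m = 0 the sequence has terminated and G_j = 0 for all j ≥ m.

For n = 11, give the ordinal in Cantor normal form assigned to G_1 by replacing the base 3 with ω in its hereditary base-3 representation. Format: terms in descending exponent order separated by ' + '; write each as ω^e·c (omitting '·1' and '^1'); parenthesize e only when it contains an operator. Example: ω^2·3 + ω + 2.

G_0=11  [base 2] 2^(2 + 1) + 2 + 1  →[2↦3]→  3^(3 + 1) + 3 + 1 = 85  −1 ⇒ G_1=84
G_1=84  [base 3] 3^(3 + 1) + 3  →[3↦4]→  4^(4 + 1) + 4 = 1028  −1 ⇒ G_2=1027

ω^(ω + 1) + ω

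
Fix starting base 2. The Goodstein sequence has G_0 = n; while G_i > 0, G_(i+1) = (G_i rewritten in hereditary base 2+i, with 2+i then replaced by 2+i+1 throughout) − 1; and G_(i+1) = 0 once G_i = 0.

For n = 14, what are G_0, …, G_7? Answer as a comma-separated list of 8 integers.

14, 110, 1281, 18750, 326591, 5862840, 134404971, 3487116548

base 2: 14 = 2^(2 + 1) + 2^2 + 2; at 3: 3^(3 + 1) + 3^3 + 3 = 111; next = 110
base 3: 110 = 3^(3 + 1) + 3^3 + 2; at 4: 4^(4 + 1) + 4^4 + 2 = 1282; next = 1281
base 4: 1281 = 4^(4 + 1) + 4^4 + 1; at 5: 5^(5 + 1) + 5^5 + 1 = 18751; next = 18750
base 5: 18750 = 5^(5 + 1) + 5^5; at 6: 6^(6 + 1) + 6^6 = 326592; next = 326591
base 6: 326591 = 6^(6 + 1) + 5·6^5 + 5·6^4 + 5·6^3 + 5·6^2 + 5·6 + 5; at 7: 7^(7 + 1) + 5·7^5 + 5·7^4 + 5·7^3 + 5·7^2 + 5·7 + 5 = 5862841; next = 5862840
base 7: 5862840 = 7^(7 + 1) + 5·7^5 + 5·7^4 + 5·7^3 + 5·7^2 + 5·7 + 4; at 8: 8^(8 + 1) + 5·8^5 + 5·8^4 + 5·8^3 + 5·8^2 + 5·8 + 4 = 134404972; next = 134404971
base 8: 134404971 = 8^(8 + 1) + 5·8^5 + 5·8^4 + 5·8^3 + 5·8^2 + 5·8 + 3; at 9: 9^(9 + 1) + 5·9^5 + 5·9^4 + 5·9^3 + 5·9^2 + 5·9 + 3 = 3487116549; next = 3487116548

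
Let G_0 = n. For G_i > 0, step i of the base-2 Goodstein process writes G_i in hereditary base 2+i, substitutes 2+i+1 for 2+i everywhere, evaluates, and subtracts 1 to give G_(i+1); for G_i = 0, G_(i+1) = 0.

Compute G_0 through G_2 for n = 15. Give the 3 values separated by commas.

15, 111, 1283

15 —HB2→ 2^(2 + 1) + 2^2 + 2 + 1 —bump→ 3^(3 + 1) + 3^3 + 3 + 1 = 112 —(−1)→ 111
111 —HB3→ 3^(3 + 1) + 3^3 + 3 —bump→ 4^(4 + 1) + 4^4 + 4 = 1284 —(−1)→ 1283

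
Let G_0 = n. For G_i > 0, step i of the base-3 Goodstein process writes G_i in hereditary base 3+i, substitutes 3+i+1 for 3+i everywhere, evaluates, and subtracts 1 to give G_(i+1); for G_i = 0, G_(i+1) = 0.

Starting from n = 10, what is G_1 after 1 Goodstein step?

16

G_0 = 10. HB_3(10) = 3^2 + 1. Bump = 17. G_1 = 16.
G_1 = 16. HB_4(16) = 4^2. Bump = 25. G_2 = 24.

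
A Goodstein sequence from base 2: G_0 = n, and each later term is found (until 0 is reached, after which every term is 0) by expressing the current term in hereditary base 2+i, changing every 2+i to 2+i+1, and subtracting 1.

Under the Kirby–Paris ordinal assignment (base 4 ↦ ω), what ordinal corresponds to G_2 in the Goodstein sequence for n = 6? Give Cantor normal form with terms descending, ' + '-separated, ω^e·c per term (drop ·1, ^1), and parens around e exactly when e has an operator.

G_0 = 6. HB_2(6) = 2^2 + 2. Bump = 30. G_1 = 29.
G_1 = 29. HB_3(29) = 3^3 + 2. Bump = 258. G_2 = 257.
G_2 = 257. HB_4(257) = 4^4 + 1. Bump = 3126. G_3 = 3125.

ω^ω + 1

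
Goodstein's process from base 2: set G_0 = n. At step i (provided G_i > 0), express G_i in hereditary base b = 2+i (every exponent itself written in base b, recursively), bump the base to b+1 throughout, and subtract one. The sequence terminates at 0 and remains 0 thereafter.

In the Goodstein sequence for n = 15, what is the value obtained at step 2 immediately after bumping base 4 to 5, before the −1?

18753

(0) 15|_2 = 2^(2 + 1) + 2^2 + 2 + 1 ↦ 3^(3 + 1) + 3^3 + 3 + 1|_3 = 112 ⇒ 111
(1) 111|_3 = 3^(3 + 1) + 3^3 + 3 ↦ 4^(4 + 1) + 4^4 + 4|_4 = 1284 ⇒ 1283
(2) 1283|_4 = 4^(4 + 1) + 4^4 + 3 ↦ 5^(5 + 1) + 5^5 + 3|_5 = 18753 ⇒ 18752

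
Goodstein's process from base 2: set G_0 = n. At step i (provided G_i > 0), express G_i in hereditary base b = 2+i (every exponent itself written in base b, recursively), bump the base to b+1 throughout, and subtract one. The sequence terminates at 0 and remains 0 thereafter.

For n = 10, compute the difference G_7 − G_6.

i=0: 10 = 2^(2 + 1) + 2 (b=2); 2→3: 3^(3 + 1) + 3 = 84; 84−1 = 83
i=1: 83 = 3^(3 + 1) + 2 (b=3); 3→4: 4^(4 + 1) + 2 = 1026; 1026−1 = 1025
i=2: 1025 = 4^(4 + 1) + 1 (b=4); 4→5: 5^(5 + 1) + 1 = 15626; 15626−1 = 15625
i=3: 15625 = 5^(5 + 1) (b=5); 5→6: 6^(6 + 1) = 279936; 279936−1 = 279935
i=4: 279935 = 5·6^6 + 5·6^5 + 5·6^4 + 5·6^3 + 5·6^2 + 5·6 + 5 (b=6); 6→7: 5·7^7 + 5·7^5 + 5·7^4 + 5·7^3 + 5·7^2 + 5·7 + 5 = 4215755; 4215755−1 = 4215754
i=5: 4215754 = 5·7^7 + 5·7^5 + 5·7^4 + 5·7^3 + 5·7^2 + 5·7 + 4 (b=7); 7→8: 5·8^8 + 5·8^5 + 5·8^4 + 5·8^3 + 5·8^2 + 5·8 + 4 = 84073324; 84073324−1 = 84073323
i=6: 84073323 = 5·8^8 + 5·8^5 + 5·8^4 + 5·8^3 + 5·8^2 + 5·8 + 3 (b=8); 8→9: 5·9^9 + 5·9^5 + 5·9^4 + 5·9^3 + 5·9^2 + 5·9 + 3 = 1937434593; 1937434593−1 = 1937434592

1853361269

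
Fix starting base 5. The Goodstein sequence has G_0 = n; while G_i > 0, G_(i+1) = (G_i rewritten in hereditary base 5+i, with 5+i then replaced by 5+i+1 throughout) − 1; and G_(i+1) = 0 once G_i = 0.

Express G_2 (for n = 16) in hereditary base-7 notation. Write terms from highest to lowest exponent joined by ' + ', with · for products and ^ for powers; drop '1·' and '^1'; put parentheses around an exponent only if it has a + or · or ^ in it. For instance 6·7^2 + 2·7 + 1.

2·7 + 6

base 5: 16 = 3·5 + 1; at 6: 3·6 + 1 = 19; next = 18
base 6: 18 = 3·6; at 7: 3·7 = 21; next = 20
base 7: 20 = 2·7 + 6; at 8: 2·8 + 6 = 22; next = 21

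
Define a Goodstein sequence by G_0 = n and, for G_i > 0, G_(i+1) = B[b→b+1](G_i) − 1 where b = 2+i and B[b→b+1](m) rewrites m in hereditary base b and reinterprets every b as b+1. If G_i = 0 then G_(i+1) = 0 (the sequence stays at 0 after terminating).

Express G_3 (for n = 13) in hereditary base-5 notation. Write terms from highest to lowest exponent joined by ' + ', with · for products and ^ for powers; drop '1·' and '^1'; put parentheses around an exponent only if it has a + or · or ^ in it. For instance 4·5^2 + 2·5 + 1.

5^(5 + 1) + 3·5^3 + 3·5^2 + 3·5 + 2

G_0 = 13. HB_2(13) = 2^(2 + 1) + 2^2 + 1. Bump = 109. G_1 = 108.
G_1 = 108. HB_3(108) = 3^(3 + 1) + 3^3. Bump = 1280. G_2 = 1279.
G_2 = 1279. HB_4(1279) = 4^(4 + 1) + 3·4^3 + 3·4^2 + 3·4 + 3. Bump = 16093. G_3 = 16092.
G_3 = 16092. HB_5(16092) = 5^(5 + 1) + 3·5^3 + 3·5^2 + 3·5 + 2. Bump = 280712. G_4 = 280711.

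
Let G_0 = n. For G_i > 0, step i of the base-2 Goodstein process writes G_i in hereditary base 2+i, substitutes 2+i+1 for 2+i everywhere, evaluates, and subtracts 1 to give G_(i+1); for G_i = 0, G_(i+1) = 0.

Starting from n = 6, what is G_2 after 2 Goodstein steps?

257

G_0=6  [base 2] 2^2 + 2  →[2↦3]→  3^3 + 3 = 30  −1 ⇒ G_1=29
G_1=29  [base 3] 3^3 + 2  →[3↦4]→  4^4 + 2 = 258  −1 ⇒ G_2=257
G_2=257  [base 4] 4^4 + 1  →[4↦5]→  5^5 + 1 = 3126  −1 ⇒ G_3=3125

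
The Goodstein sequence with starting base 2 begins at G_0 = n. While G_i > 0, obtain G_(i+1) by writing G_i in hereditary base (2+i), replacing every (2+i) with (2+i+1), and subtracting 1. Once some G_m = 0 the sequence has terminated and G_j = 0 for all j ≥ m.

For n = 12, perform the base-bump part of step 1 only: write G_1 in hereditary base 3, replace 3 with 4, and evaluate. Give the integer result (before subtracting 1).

12 —HB2→ 2^(2 + 1) + 2^2 —bump→ 3^(3 + 1) + 3^3 = 108 —(−1)→ 107
107 —HB3→ 3^(3 + 1) + 2·3^2 + 2·3 + 2 —bump→ 4^(4 + 1) + 2·4^2 + 2·4 + 2 = 1066 —(−1)→ 1065

1066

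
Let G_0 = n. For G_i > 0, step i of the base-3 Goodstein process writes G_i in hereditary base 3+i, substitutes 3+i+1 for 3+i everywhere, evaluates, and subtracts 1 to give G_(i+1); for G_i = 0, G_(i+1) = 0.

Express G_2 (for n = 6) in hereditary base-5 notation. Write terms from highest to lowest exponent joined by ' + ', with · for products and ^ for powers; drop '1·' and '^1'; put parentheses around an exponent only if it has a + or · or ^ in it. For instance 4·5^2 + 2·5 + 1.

5 + 2

G_0 = 6. HB_3(6) = 2·3. Bump = 8. G_1 = 7.
G_1 = 7. HB_4(7) = 4 + 3. Bump = 8. G_2 = 7.
G_2 = 7. HB_5(7) = 5 + 2. Bump = 8. G_3 = 7.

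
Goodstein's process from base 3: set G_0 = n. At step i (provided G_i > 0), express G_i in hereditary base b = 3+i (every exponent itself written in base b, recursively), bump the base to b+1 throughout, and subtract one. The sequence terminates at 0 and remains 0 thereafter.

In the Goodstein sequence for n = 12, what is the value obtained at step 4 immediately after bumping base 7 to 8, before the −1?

step 0: 12 = 3^2 + 3; sub 4 for 3: 4^2 + 4; = 20; G_1 = 20−1 = 19
step 1: 19 = 4^2 + 3; sub 5 for 4: 5^2 + 3; = 28; G_2 = 28−1 = 27
step 2: 27 = 5^2 + 2; sub 6 for 5: 6^2 + 2; = 38; G_3 = 38−1 = 37
step 3: 37 = 6^2 + 1; sub 7 for 6: 7^2 + 1; = 50; G_4 = 50−1 = 49
step 4: 49 = 7^2; sub 8 for 7: 8^2; = 64; G_5 = 64−1 = 63

64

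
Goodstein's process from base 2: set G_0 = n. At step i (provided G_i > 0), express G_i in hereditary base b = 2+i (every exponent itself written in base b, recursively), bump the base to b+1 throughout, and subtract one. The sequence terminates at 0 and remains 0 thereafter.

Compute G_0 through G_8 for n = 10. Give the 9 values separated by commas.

10 —HB2→ 2^(2 + 1) + 2 —bump→ 3^(3 + 1) + 3 = 84 —(−1)→ 83
83 —HB3→ 3^(3 + 1) + 2 —bump→ 4^(4 + 1) + 2 = 1026 —(−1)→ 1025
1025 —HB4→ 4^(4 + 1) + 1 —bump→ 5^(5 + 1) + 1 = 15626 —(−1)→ 15625
15625 —HB5→ 5^(5 + 1) —bump→ 6^(6 + 1) = 279936 —(−1)→ 279935
279935 —HB6→ 5·6^6 + 5·6^5 + 5·6^4 + 5·6^3 + 5·6^2 + 5·6 + 5 —bump→ 5·7^7 + 5·7^5 + 5·7^4 + 5·7^3 + 5·7^2 + 5·7 + 5 = 4215755 —(−1)→ 4215754
4215754 —HB7→ 5·7^7 + 5·7^5 + 5·7^4 + 5·7^3 + 5·7^2 + 5·7 + 4 —bump→ 5·8^8 + 5·8^5 + 5·8^4 + 5·8^3 + 5·8^2 + 5·8 + 4 = 84073324 —(−1)→ 84073323
84073323 —HB8→ 5·8^8 + 5·8^5 + 5·8^4 + 5·8^3 + 5·8^2 + 5·8 + 3 —bump→ 5·9^9 + 5·9^5 + 5·9^4 + 5·9^3 + 5·9^2 + 5·9 + 3 = 1937434593 —(−1)→ 1937434592
1937434592 —HB9→ 5·9^9 + 5·9^5 + 5·9^4 + 5·9^3 + 5·9^2 + 5·9 + 2 —bump→ 5·10^10 + 5·10^5 + 5·10^4 + 5·10^3 + 5·10^2 + 5·10 + 2 = 50000555552 —(−1)→ 50000555551

10, 83, 1025, 15625, 279935, 4215754, 84073323, 1937434592, 50000555551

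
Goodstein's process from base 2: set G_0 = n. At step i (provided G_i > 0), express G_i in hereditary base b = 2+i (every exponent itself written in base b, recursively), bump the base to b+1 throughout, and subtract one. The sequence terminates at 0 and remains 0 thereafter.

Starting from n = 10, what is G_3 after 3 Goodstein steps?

G_0=10  [base 2] 2^(2 + 1) + 2  →[2↦3]→  3^(3 + 1) + 3 = 84  −1 ⇒ G_1=83
G_1=83  [base 3] 3^(3 + 1) + 2  →[3↦4]→  4^(4 + 1) + 2 = 1026  −1 ⇒ G_2=1025
G_2=1025  [base 4] 4^(4 + 1) + 1  →[4↦5]→  5^(5 + 1) + 1 = 15626  −1 ⇒ G_3=15625
G_3=15625  [base 5] 5^(5 + 1)  →[5↦6]→  6^(6 + 1) = 279936  −1 ⇒ G_4=279935

15625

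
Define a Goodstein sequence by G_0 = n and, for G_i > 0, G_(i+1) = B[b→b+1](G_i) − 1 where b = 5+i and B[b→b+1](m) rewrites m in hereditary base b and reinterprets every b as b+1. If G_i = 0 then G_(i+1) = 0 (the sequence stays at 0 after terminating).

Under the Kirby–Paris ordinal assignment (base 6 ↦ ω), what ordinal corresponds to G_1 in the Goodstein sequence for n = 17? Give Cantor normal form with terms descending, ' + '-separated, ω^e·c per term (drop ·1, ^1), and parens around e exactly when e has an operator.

ω·3 + 1

17 —HB5→ 3·5 + 2 —bump→ 3·6 + 2 = 20 —(−1)→ 19
19 —HB6→ 3·6 + 1 —bump→ 3·7 + 1 = 22 —(−1)→ 21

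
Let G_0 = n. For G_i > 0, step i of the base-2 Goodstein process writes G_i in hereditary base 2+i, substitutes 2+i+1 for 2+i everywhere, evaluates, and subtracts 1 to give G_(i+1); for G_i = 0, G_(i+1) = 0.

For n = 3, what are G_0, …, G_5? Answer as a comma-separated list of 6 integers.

step 0: 3 = 2 + 1; sub 3 for 2: 3 + 1; = 4; G_1 = 4−1 = 3
step 1: 3 = 3; sub 4 for 3: 4; = 4; G_2 = 4−1 = 3
step 2: 3 = 3; sub 5 for 4: 3; = 3; G_3 = 3−1 = 2
step 3: 2 = 2; sub 6 for 5: 2; = 2; G_4 = 2−1 = 1
step 4: 1 = 1; sub 7 for 6: 1; = 1; G_5 = 1−1 = 0

3, 3, 3, 2, 1, 0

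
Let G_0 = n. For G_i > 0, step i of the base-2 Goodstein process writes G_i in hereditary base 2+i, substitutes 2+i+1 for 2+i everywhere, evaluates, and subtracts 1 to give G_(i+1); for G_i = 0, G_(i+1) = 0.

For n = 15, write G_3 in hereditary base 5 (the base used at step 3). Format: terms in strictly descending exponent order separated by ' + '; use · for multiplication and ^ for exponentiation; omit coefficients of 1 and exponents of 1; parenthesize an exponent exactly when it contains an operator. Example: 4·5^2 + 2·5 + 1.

base 2: 15 = 2^(2 + 1) + 2^2 + 2 + 1; at 3: 3^(3 + 1) + 3^3 + 3 + 1 = 112; next = 111
base 3: 111 = 3^(3 + 1) + 3^3 + 3; at 4: 4^(4 + 1) + 4^4 + 4 = 1284; next = 1283
base 4: 1283 = 4^(4 + 1) + 4^4 + 3; at 5: 5^(5 + 1) + 5^5 + 3 = 18753; next = 18752
base 5: 18752 = 5^(5 + 1) + 5^5 + 2; at 6: 6^(6 + 1) + 6^6 + 2 = 326594; next = 326593

5^(5 + 1) + 5^5 + 2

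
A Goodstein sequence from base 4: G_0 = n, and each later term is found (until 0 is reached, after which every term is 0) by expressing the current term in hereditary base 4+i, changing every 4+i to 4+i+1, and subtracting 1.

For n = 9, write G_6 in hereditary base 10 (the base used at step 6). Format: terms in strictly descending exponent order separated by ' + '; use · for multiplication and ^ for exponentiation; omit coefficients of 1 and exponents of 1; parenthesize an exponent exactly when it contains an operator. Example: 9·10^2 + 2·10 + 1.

base 4: 9 = 2·4 + 1; at 5: 2·5 + 1 = 11; next = 10
base 5: 10 = 2·5; at 6: 2·6 = 12; next = 11
base 6: 11 = 6 + 5; at 7: 7 + 5 = 12; next = 11
base 7: 11 = 7 + 4; at 8: 8 + 4 = 12; next = 11
base 8: 11 = 8 + 3; at 9: 9 + 3 = 12; next = 11
base 9: 11 = 9 + 2; at 10: 10 + 2 = 12; next = 11
base 10: 11 = 10 + 1; at 11: 11 + 1 = 12; next = 11

10 + 1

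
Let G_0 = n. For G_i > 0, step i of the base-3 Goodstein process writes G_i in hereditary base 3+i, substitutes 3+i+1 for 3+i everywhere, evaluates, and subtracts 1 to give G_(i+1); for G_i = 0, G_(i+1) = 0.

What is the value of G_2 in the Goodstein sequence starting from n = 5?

5

5 —HB3→ 3 + 2 —bump→ 4 + 2 = 6 —(−1)→ 5
5 —HB4→ 4 + 1 —bump→ 5 + 1 = 6 —(−1)→ 5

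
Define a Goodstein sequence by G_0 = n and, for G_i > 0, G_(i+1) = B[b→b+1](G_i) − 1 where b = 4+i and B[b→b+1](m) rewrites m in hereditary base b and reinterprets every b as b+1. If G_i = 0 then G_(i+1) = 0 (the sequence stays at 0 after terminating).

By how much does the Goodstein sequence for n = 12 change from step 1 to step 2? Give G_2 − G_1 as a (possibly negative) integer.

step 0: 12 = 3·4; sub 5 for 4: 3·5; = 15; G_1 = 15−1 = 14
step 1: 14 = 2·5 + 4; sub 6 for 5: 2·6 + 4; = 16; G_2 = 16−1 = 15

1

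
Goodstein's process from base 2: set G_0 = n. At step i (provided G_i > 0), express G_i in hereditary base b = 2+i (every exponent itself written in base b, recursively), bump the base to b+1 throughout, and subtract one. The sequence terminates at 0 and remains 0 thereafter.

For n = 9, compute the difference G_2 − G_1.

942

(0) 9|_2 = 2^(2 + 1) + 1 ↦ 3^(3 + 1) + 1|_3 = 82 ⇒ 81
(1) 81|_3 = 3^(3 + 1) ↦ 4^(4 + 1)|_4 = 1024 ⇒ 1023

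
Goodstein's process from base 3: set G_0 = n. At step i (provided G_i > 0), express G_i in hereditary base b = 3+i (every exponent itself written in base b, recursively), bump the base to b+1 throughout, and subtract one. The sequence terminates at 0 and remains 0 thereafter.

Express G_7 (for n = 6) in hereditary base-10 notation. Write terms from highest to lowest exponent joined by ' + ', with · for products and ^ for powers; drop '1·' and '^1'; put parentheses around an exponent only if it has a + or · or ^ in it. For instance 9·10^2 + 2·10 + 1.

base 3: 6 = 2·3; at 4: 2·4 = 8; next = 7
base 4: 7 = 4 + 3; at 5: 5 + 3 = 8; next = 7
base 5: 7 = 5 + 2; at 6: 6 + 2 = 8; next = 7
base 6: 7 = 6 + 1; at 7: 7 + 1 = 8; next = 7
base 7: 7 = 7; at 8: 8 = 8; next = 7
base 8: 7 = 7; at 9: 7 = 7; next = 6
base 9: 6 = 6; at 10: 6 = 6; next = 5

5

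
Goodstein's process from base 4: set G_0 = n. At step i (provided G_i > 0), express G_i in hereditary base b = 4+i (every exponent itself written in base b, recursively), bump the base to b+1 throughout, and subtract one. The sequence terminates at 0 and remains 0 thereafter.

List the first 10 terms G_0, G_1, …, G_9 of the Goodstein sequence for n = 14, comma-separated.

G_0=14  [base 4] 3·4 + 2  →[4↦5]→  3·5 + 2 = 17  −1 ⇒ G_1=16
G_1=16  [base 5] 3·5 + 1  →[5↦6]→  3·6 + 1 = 19  −1 ⇒ G_2=18
G_2=18  [base 6] 3·6  →[6↦7]→  3·7 = 21  −1 ⇒ G_3=20
G_3=20  [base 7] 2·7 + 6  →[7↦8]→  2·8 + 6 = 22  −1 ⇒ G_4=21
G_4=21  [base 8] 2·8 + 5  →[8↦9]→  2·9 + 5 = 23  −1 ⇒ G_5=22
G_5=22  [base 9] 2·9 + 4  →[9↦10]→  2·10 + 4 = 24  −1 ⇒ G_6=23
G_6=23  [base 10] 2·10 + 3  →[10↦11]→  2·11 + 3 = 25  −1 ⇒ G_7=24
G_7=24  [base 11] 2·11 + 2  →[11↦12]→  2·12 + 2 = 26  −1 ⇒ G_8=25
G_8=25  [base 12] 2·12 + 1  →[12↦13]→  2·13 + 1 = 27  −1 ⇒ G_9=26

14, 16, 18, 20, 21, 22, 23, 24, 25, 26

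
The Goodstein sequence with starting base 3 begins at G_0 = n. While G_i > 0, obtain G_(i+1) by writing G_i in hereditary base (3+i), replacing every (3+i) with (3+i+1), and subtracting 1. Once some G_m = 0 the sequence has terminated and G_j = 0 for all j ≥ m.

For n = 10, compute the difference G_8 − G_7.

step 0: 10 = 3^2 + 1; sub 4 for 3: 4^2 + 1; = 17; G_1 = 17−1 = 16
step 1: 16 = 4^2; sub 5 for 4: 5^2; = 25; G_2 = 25−1 = 24
step 2: 24 = 4·5 + 4; sub 6 for 5: 4·6 + 4; = 28; G_3 = 28−1 = 27
step 3: 27 = 4·6 + 3; sub 7 for 6: 4·7 + 3; = 31; G_4 = 31−1 = 30
step 4: 30 = 4·7 + 2; sub 8 for 7: 4·8 + 2; = 34; G_5 = 34−1 = 33
step 5: 33 = 4·8 + 1; sub 9 for 8: 4·9 + 1; = 37; G_6 = 37−1 = 36
step 6: 36 = 4·9; sub 10 for 9: 4·10; = 40; G_7 = 40−1 = 39
step 7: 39 = 3·10 + 9; sub 11 for 10: 3·11 + 9; = 42; G_8 = 42−1 = 41

2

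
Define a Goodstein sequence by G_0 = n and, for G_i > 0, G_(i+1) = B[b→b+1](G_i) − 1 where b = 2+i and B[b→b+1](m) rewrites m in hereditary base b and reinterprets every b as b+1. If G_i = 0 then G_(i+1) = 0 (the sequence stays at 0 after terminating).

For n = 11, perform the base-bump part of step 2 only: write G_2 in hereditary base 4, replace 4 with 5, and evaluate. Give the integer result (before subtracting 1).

i=0: 11 = 2^(2 + 1) + 2 + 1 (b=2); 2→3: 3^(3 + 1) + 3 + 1 = 85; 85−1 = 84
i=1: 84 = 3^(3 + 1) + 3 (b=3); 3→4: 4^(4 + 1) + 4 = 1028; 1028−1 = 1027
i=2: 1027 = 4^(4 + 1) + 3 (b=4); 4→5: 5^(5 + 1) + 3 = 15628; 15628−1 = 15627

15628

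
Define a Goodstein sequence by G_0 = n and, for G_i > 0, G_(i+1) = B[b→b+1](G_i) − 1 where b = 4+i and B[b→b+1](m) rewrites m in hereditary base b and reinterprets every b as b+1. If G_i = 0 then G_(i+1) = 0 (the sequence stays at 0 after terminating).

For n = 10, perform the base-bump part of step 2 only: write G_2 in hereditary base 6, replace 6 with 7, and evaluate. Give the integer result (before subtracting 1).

G_0 = 10. HB_4(10) = 2·4 + 2. Bump = 12. G_1 = 11.
G_1 = 11. HB_5(11) = 2·5 + 1. Bump = 13. G_2 = 12.
G_2 = 12. HB_6(12) = 2·6. Bump = 14. G_3 = 13.

14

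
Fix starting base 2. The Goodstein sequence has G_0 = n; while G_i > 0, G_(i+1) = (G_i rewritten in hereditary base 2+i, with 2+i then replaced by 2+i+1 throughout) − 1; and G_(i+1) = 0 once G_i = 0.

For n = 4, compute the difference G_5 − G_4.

26

[0] 4 ≡ 2^2 (base 2). Lift 3: 27. −1: 26.
[1] 26 ≡ 2·3^2 + 2·3 + 2 (base 3). Lift 4: 42. −1: 41.
[2] 41 ≡ 2·4^2 + 2·4 + 1 (base 4). Lift 5: 61. −1: 60.
[3] 60 ≡ 2·5^2 + 2·5 (base 5). Lift 6: 84. −1: 83.
[4] 83 ≡ 2·6^2 + 6 + 5 (base 6). Lift 7: 110. −1: 109.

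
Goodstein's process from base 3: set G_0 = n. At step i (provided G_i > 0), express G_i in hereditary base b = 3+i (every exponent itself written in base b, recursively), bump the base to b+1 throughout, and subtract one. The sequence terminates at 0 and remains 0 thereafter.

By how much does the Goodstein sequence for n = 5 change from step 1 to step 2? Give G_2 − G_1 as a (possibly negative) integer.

G_0 = 5. HB_3(5) = 3 + 2. Bump = 6. G_1 = 5.
G_1 = 5. HB_4(5) = 4 + 1. Bump = 6. G_2 = 5.

0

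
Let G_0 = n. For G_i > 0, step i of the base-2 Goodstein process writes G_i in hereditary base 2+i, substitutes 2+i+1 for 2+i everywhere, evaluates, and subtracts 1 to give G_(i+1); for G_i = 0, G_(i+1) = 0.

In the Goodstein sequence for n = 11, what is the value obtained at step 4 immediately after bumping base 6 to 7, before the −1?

step 0: 11 = 2^(2 + 1) + 2 + 1; sub 3 for 2: 3^(3 + 1) + 3 + 1; = 85; G_1 = 85−1 = 84
step 1: 84 = 3^(3 + 1) + 3; sub 4 for 3: 4^(4 + 1) + 4; = 1028; G_2 = 1028−1 = 1027
step 2: 1027 = 4^(4 + 1) + 3; sub 5 for 4: 5^(5 + 1) + 3; = 15628; G_3 = 15628−1 = 15627
step 3: 15627 = 5^(5 + 1) + 2; sub 6 for 5: 6^(6 + 1) + 2; = 279938; G_4 = 279938−1 = 279937
step 4: 279937 = 6^(6 + 1) + 1; sub 7 for 6: 7^(7 + 1) + 1; = 5764802; G_5 = 5764802−1 = 5764801

5764802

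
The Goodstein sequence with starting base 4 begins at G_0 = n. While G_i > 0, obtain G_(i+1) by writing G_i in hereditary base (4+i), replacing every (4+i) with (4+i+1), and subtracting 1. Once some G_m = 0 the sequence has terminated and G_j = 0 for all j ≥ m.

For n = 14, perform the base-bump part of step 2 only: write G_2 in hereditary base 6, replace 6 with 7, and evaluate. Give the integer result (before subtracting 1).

[0] 14 ≡ 3·4 + 2 (base 4). Lift 5: 17. −1: 16.
[1] 16 ≡ 3·5 + 1 (base 5). Lift 6: 19. −1: 18.

21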